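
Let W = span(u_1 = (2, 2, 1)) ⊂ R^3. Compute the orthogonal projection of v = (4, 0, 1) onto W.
proj_W(v) = (2, 2, 1)

Set up U = [u_1 | ... | u_1] ∈ R^(3×1). The projector onto W = col(U) is P = U (U^T U)^(-1) U^T.
Compute U^T U =
  [9],
and U^T v = (9).
Solve U^T U · c = U^T v for the coefficients: c = (1). The projection is proj_W(v) = U c.
Check: (v - proj_W(v)) · u_1 = 0  (should be 0).
Result: proj_W(v) = (2, 2, 1).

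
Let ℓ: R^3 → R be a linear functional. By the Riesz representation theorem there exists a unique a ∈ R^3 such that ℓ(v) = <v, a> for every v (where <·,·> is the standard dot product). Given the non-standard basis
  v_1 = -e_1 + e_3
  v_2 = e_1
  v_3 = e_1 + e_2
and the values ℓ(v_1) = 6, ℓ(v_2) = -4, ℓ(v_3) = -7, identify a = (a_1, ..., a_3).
a = (-4, -3, 2)

Write a = (a_1, ..., a_3) in the standard basis. For each basis vector v_i, ℓ(v_i) = <v_i, a> is a linear equation in the a_j's. Collect the n equations into a matrix system V a = ℓ, where row i of V is v_i (expressed in the standard basis). Since V is invertible (lower-triangular with 1s on the diagonal, up to permutation), solve by back-substitution:
  V =
[[-1, 0, 1],
 [1, 0, 0],
 [1, 1, 0]]
  V a = (6, -4, -7)
Solving gives a = (-4, -3, 2).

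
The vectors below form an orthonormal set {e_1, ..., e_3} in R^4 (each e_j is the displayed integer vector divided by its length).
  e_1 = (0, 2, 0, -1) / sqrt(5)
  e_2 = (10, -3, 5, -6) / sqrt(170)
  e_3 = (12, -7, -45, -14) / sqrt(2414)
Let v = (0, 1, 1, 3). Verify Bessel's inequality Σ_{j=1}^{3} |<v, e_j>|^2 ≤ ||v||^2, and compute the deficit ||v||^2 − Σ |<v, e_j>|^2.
Σ |<v, e_j>|^2 = 381/71; ||v||^2 = 11; deficit = 400/71

Write each e_j = u_j / sqrt(<u_j, u_j>) where u_j is the displayed integer vector. Then <v, e_j> = <v, u_j> / sqrt(<u_j, u_j>), so |<v, e_j>|^2 = <v, u_j>^2 / <u_j, u_j>.
Coefficients: <v, e_1> = -1/sqrt(5), <v, e_2> = -16/sqrt(170), <v, e_3> = -94/sqrt(2414).
Square and sum: Σ |<v, e_j>|^2 = 381/71.
Compute ||v||^2 = v·v = 11.
Deficit = 11 − 381/71 = 400/71 ≥ 0, confirming Bessel's inequality. (The deficit equals ||v − Σ <v,e_j> e_j||^2, the squared distance from v to span{e_j}.)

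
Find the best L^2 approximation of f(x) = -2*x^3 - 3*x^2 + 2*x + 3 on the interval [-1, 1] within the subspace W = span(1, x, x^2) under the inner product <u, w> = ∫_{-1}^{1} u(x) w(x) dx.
g(x) = -3*x^2 + 4*x/5 + 3

The best approximation g ∈ W is the orthogonal projection of f onto W. Writing g = a_0 + a_1 x + a_2 x^2, the coefficients solve the normal equations G · a = b where
  G_{ij} = <φ_i, φ_j> and b_i = <f, φ_i>, with φ_0 = 1, φ_1 = x, φ_2 = x^2.
G =
  [2, 0, 2/3]
  [0, 2/3, 0]
  [2/3, 0, 2/5],
b = (4, 8/15, 4/5).
Solving gives a_0 = 3, a_1 = 4/5, a_2 = -3, so
  g(x) = -3*x^2 + 4*x/5 + 3.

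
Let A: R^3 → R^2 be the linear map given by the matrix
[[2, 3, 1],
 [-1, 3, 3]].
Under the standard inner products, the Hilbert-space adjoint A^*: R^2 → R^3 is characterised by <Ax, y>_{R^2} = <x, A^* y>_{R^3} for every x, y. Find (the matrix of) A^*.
A^* = A^T =
[[2, -1],
 [3, 3],
 [1, 3]]

For real matrices with standard dot products, the defining identity <Ax, y> = <x, A^* y> gives (Ax)^T y = x^T (A^*) y, i.e. x^T A^T y = x^T (A^*) y. Since this holds for all x, y, we must have A^* = A^T. Therefore
A^* =
[[2, -1],
 [3, 3],
 [1, 3]].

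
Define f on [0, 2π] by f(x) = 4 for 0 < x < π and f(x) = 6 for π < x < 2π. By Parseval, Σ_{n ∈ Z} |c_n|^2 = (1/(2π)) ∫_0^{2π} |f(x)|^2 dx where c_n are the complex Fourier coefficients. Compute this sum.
Σ |c_n|^2 = 26

Parseval equates the L^2 energy of f (normalised by 1/(2π)) with the ℓ^2 sum of its Fourier coefficients: (1/(2π)) ∫_0^{2π} |f|^2 = Σ |c_n|^2.
Compute the left side: (1/(2π)) [∫_0^π 4^2 dx + ∫_π^{2π} 6^2 dx] = (1/(2π)) · (16π + 36π) = (16 + 36)/2 = 26.
So Σ_{n ∈ Z} |c_n|^2 = 26.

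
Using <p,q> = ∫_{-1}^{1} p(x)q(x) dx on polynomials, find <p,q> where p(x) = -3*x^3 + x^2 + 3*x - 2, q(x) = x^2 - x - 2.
<p,q> = 74/15

Expand the product: p(x)·q(x) = -3*x^5 + 4*x^4 + 8*x^3 - 7*x^2 - 4*x + 4.
∫_{-1}^{1} of each monomial x^k gives [2/(k+1) if k even, 0 if k odd]. Integrating term-by-term (or equivalently evaluating the antiderivative F(x) = -x^6/2 + 4*x^5/5 + 2*x^4 - 7*x^3/3 - 2*x^2 + 4*x at the endpoints):
  F(1) − F(−1) = 59/30 − (-89/30) = 74/15.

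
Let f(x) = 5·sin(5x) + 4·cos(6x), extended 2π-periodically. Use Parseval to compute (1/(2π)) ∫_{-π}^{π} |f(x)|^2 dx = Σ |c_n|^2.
Σ |c_n|^2 = 41/2

Expand |f|^2 and use orthogonality of {sin(nx), cos(mx)} on [-π, π]:
  ∫_{-π}^{π} sin(nx)^2 dx = π, ∫ cos(mx)^2 dx = π, and cross terms integrate to 0.
So ∫_{-π}^{π} f(x)^2 dx = 5^2 · π + 4^2 · π = (25 + 16)π.
Divide by 2π: (25 + 16)/2 = 41/2.
By Parseval, this equals Σ |c_n|^2.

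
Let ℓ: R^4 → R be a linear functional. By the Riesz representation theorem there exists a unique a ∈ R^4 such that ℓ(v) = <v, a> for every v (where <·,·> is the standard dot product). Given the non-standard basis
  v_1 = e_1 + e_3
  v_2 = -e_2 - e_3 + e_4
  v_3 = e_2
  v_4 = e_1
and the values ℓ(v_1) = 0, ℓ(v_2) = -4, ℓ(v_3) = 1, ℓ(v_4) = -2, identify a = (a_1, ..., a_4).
a = (-2, 1, 2, -1)

Write a = (a_1, ..., a_4) in the standard basis. For each basis vector v_i, ℓ(v_i) = <v_i, a> is a linear equation in the a_j's. Collect the n equations into a matrix system V a = ℓ, where row i of V is v_i (expressed in the standard basis). Since V is invertible (lower-triangular with 1s on the diagonal, up to permutation), solve by back-substitution:
  V =
[[1, 0, 1, 0],
 [0, -1, -1, 1],
 [0, 1, 0, 0],
 [1, 0, 0, 0]]
  V a = (0, -4, 1, -2)
Solving gives a = (-2, 1, 2, -1).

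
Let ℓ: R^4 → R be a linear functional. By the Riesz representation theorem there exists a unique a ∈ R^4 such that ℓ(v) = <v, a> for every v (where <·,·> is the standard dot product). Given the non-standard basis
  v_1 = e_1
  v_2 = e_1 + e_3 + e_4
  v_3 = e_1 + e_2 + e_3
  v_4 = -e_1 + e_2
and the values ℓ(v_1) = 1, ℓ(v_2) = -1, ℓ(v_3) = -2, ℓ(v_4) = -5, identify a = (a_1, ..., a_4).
a = (1, -4, 1, -3)

Write a = (a_1, ..., a_4) in the standard basis. For each basis vector v_i, ℓ(v_i) = <v_i, a> is a linear equation in the a_j's. Collect the n equations into a matrix system V a = ℓ, where row i of V is v_i (expressed in the standard basis). Since V is invertible (lower-triangular with 1s on the diagonal, up to permutation), solve by back-substitution:
  V =
[[1, 0, 0, 0],
 [1, 0, 1, 1],
 [1, 1, 1, 0],
 [-1, 1, 0, 0]]
  V a = (1, -1, -2, -5)
Solving gives a = (1, -4, 1, -3).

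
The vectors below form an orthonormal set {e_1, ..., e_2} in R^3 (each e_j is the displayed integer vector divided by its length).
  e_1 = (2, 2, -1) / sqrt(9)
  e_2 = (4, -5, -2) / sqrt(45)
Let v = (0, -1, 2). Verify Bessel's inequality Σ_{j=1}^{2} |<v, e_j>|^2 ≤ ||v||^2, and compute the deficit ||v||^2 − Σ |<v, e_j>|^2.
Σ |<v, e_j>|^2 = 9/5; ||v||^2 = 5; deficit = 16/5

Write each e_j = u_j / sqrt(<u_j, u_j>) where u_j is the displayed integer vector. Then <v, e_j> = <v, u_j> / sqrt(<u_j, u_j>), so |<v, e_j>|^2 = <v, u_j>^2 / <u_j, u_j>.
Coefficients: <v, e_1> = -4/sqrt(9), <v, e_2> = 1/sqrt(45).
Square and sum: Σ |<v, e_j>|^2 = 9/5.
Compute ||v||^2 = v·v = 5.
Deficit = 5 − 9/5 = 16/5 ≥ 0, confirming Bessel's inequality. (The deficit equals ||v − Σ <v,e_j> e_j||^2, the squared distance from v to span{e_j}.)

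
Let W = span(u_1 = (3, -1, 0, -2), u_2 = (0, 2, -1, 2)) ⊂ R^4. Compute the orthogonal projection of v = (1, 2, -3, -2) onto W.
proj_W(v) = (21/10, 9/10, -4/5, 1/5)

Set up U = [u_1 | ... | u_2] ∈ R^(4×2). The projector onto W = col(U) is P = U (U^T U)^(-1) U^T.
Compute U^T U =
  [14, -6]
  [-6, 9],
and U^T v = (5, 3).
Solve U^T U · c = U^T v for the coefficients: c = (7/10, 4/5). The projection is proj_W(v) = U c.
Check: (v - proj_W(v)) · u_1 = 0  (should be 0).
Check: (v - proj_W(v)) · u_2 = 0  (should be 0).
Result: proj_W(v) = (21/10, 9/10, -4/5, 1/5).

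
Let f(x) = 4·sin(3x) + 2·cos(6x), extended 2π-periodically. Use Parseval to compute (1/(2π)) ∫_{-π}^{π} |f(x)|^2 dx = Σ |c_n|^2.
Σ |c_n|^2 = 10

Expand |f|^2 and use orthogonality of {sin(nx), cos(mx)} on [-π, π]:
  ∫_{-π}^{π} sin(nx)^2 dx = π, ∫ cos(mx)^2 dx = π, and cross terms integrate to 0.
So ∫_{-π}^{π} f(x)^2 dx = 4^2 · π + 2^2 · π = (16 + 4)π.
Divide by 2π: (16 + 4)/2 = 10.
By Parseval, this equals Σ |c_n|^2.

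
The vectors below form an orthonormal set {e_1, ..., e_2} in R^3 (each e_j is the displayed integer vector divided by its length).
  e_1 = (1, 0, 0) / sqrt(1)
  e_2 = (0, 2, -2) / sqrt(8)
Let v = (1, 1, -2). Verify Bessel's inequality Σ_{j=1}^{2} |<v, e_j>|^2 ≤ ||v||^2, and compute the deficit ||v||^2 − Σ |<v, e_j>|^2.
Σ |<v, e_j>|^2 = 11/2; ||v||^2 = 6; deficit = 1/2

Write each e_j = u_j / sqrt(<u_j, u_j>) where u_j is the displayed integer vector. Then <v, e_j> = <v, u_j> / sqrt(<u_j, u_j>), so |<v, e_j>|^2 = <v, u_j>^2 / <u_j, u_j>.
Coefficients: <v, e_1> = 1/sqrt(1), <v, e_2> = 6/sqrt(8).
Square and sum: Σ |<v, e_j>|^2 = 11/2.
Compute ||v||^2 = v·v = 6.
Deficit = 6 − 11/2 = 1/2 ≥ 0, confirming Bessel's inequality. (The deficit equals ||v − Σ <v,e_j> e_j||^2, the squared distance from v to span{e_j}.)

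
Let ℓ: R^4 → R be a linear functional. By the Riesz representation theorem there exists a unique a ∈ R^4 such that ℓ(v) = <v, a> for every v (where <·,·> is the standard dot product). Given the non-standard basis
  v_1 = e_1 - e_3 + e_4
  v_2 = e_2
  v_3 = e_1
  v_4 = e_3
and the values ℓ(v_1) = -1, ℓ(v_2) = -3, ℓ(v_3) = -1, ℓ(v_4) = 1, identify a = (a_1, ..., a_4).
a = (-1, -3, 1, 1)

Write a = (a_1, ..., a_4) in the standard basis. For each basis vector v_i, ℓ(v_i) = <v_i, a> is a linear equation in the a_j's. Collect the n equations into a matrix system V a = ℓ, where row i of V is v_i (expressed in the standard basis). Since V is invertible (lower-triangular with 1s on the diagonal, up to permutation), solve by back-substitution:
  V =
[[1, 0, -1, 1],
 [0, 1, 0, 0],
 [1, 0, 0, 0],
 [0, 0, 1, 0]]
  V a = (-1, -3, -1, 1)
Solving gives a = (-1, -3, 1, 1).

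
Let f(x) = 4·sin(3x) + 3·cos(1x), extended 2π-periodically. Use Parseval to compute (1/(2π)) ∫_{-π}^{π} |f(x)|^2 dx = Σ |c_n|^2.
Σ |c_n|^2 = 25/2

Expand |f|^2 and use orthogonality of {sin(nx), cos(mx)} on [-π, π]:
  ∫_{-π}^{π} sin(nx)^2 dx = π, ∫ cos(mx)^2 dx = π, and cross terms integrate to 0.
So ∫_{-π}^{π} f(x)^2 dx = 4^2 · π + 3^2 · π = (16 + 9)π.
Divide by 2π: (16 + 9)/2 = 25/2.
By Parseval, this equals Σ |c_n|^2.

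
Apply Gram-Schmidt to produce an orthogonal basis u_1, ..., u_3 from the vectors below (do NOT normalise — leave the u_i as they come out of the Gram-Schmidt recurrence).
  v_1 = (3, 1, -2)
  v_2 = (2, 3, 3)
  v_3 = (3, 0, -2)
Orthogonal basis:
  u_1 = (3, 1, -2)
  u_2 = (19/14, 39/14, 24/7)
  u_3 = (9/23, -13/23, 7/23)

Apply the Gram-Schmidt recurrence
  u_1 = v_1
  u_i = v_i − Σ_{j<i} ((v_i · u_j) / (u_j · u_j)) · u_j.

Step by step this gives:
  u_1 = (3, 1, -2)
  u_2 = (19/14, 39/14, 24/7)
  u_3 = (9/23, -13/23, 7/23)

Orthogonality check:
  u_2 · u_1 = 0 (should be 0)
  u_3 · u_1 = 0 (should be 0)
  u_3 · u_2 = 0 (should be 0)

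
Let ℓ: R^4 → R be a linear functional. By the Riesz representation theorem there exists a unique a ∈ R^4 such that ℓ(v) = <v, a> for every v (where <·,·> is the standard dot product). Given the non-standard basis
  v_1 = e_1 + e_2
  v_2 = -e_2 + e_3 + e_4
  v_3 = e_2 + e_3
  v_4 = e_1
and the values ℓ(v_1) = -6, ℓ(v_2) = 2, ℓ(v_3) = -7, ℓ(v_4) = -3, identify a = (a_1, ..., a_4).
a = (-3, -3, -4, 3)

Write a = (a_1, ..., a_4) in the standard basis. For each basis vector v_i, ℓ(v_i) = <v_i, a> is a linear equation in the a_j's. Collect the n equations into a matrix system V a = ℓ, where row i of V is v_i (expressed in the standard basis). Since V is invertible (lower-triangular with 1s on the diagonal, up to permutation), solve by back-substitution:
  V =
[[1, 1, 0, 0],
 [0, -1, 1, 1],
 [0, 1, 1, 0],
 [1, 0, 0, 0]]
  V a = (-6, 2, -7, -3)
Solving gives a = (-3, -3, -4, 3).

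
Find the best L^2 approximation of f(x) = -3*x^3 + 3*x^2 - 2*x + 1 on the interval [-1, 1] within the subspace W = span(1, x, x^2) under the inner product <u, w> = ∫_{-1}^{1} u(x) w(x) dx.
g(x) = 3*x^2 - 19*x/5 + 1

The best approximation g ∈ W is the orthogonal projection of f onto W. Writing g = a_0 + a_1 x + a_2 x^2, the coefficients solve the normal equations G · a = b where
  G_{ij} = <φ_i, φ_j> and b_i = <f, φ_i>, with φ_0 = 1, φ_1 = x, φ_2 = x^2.
G =
  [2, 0, 2/3]
  [0, 2/3, 0]
  [2/3, 0, 2/5],
b = (4, -38/15, 28/15).
Solving gives a_0 = 1, a_1 = -19/5, a_2 = 3, so
  g(x) = 3*x^2 - 19*x/5 + 1.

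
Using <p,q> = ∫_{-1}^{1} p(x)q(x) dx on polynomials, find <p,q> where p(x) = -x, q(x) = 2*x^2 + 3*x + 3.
<p,q> = -2

Expand the product: p(x)·q(x) = -2*x^3 - 3*x^2 - 3*x.
∫_{-1}^{1} of each monomial x^k gives [2/(k+1) if k even, 0 if k odd]. Integrating term-by-term (or equivalently evaluating the antiderivative F(x) = -x^4/2 - x^3 - 3*x^2/2 at the endpoints):
  F(1) − F(−1) = -3 − (-1) = -2.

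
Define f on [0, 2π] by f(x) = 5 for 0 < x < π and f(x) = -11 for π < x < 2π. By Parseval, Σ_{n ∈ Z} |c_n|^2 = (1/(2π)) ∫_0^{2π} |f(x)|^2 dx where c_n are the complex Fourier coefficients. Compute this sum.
Σ |c_n|^2 = 73

Parseval equates the L^2 energy of f (normalised by 1/(2π)) with the ℓ^2 sum of its Fourier coefficients: (1/(2π)) ∫_0^{2π} |f|^2 = Σ |c_n|^2.
Compute the left side: (1/(2π)) [∫_0^π 5^2 dx + ∫_π^{2π} (-11)^2 dx] = (1/(2π)) · (25π + 121π) = (25 + 121)/2 = 73.
So Σ_{n ∈ Z} |c_n|^2 = 73.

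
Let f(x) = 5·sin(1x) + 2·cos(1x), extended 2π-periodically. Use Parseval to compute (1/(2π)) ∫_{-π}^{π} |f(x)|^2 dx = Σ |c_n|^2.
Σ |c_n|^2 = 29/2

Expand |f|^2 and use orthogonality of {sin(nx), cos(mx)} on [-π, π]:
  ∫_{-π}^{π} sin(nx)^2 dx = π, ∫ cos(mx)^2 dx = π, and cross terms integrate to 0.
So ∫_{-π}^{π} f(x)^2 dx = 5^2 · π + 2^2 · π = (25 + 4)π.
Divide by 2π: (25 + 4)/2 = 29/2.
By Parseval, this equals Σ |c_n|^2.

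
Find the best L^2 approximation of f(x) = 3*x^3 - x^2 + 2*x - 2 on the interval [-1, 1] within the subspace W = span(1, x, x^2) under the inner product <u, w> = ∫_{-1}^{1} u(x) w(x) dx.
g(x) = -x^2 + 19*x/5 - 2

The best approximation g ∈ W is the orthogonal projection of f onto W. Writing g = a_0 + a_1 x + a_2 x^2, the coefficients solve the normal equations G · a = b where
  G_{ij} = <φ_i, φ_j> and b_i = <f, φ_i>, with φ_0 = 1, φ_1 = x, φ_2 = x^2.
G =
  [2, 0, 2/3]
  [0, 2/3, 0]
  [2/3, 0, 2/5],
b = (-14/3, 38/15, -26/15).
Solving gives a_0 = -2, a_1 = 19/5, a_2 = -1, so
  g(x) = -x^2 + 19*x/5 - 2.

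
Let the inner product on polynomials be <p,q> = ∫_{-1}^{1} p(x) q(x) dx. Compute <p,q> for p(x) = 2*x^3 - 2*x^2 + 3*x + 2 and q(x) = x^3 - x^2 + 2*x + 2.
<p,q> = 426/35

Expand the product: p(x)·q(x) = 2*x^6 - 4*x^5 + 9*x^4 - x^3 + 10*x + 4.
∫_{-1}^{1} of each monomial x^k gives [2/(k+1) if k even, 0 if k odd]. Integrating term-by-term (or equivalently evaluating the antiderivative F(x) = 2*x^7/7 - 2*x^6/3 + 9*x^5/5 - x^4/4 + 5*x^2 + 4*x at the endpoints):
  F(1) − F(−1) = 4271/420 − (-841/420) = 426/35.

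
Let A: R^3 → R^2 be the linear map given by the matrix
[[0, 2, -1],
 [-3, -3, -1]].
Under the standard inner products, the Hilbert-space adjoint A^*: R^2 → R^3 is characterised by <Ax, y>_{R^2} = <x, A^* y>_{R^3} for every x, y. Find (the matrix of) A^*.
A^* = A^T =
[[0, -3],
 [2, -3],
 [-1, -1]]

For real matrices with standard dot products, the defining identity <Ax, y> = <x, A^* y> gives (Ax)^T y = x^T (A^*) y, i.e. x^T A^T y = x^T (A^*) y. Since this holds for all x, y, we must have A^* = A^T. Therefore
A^* =
[[0, -3],
 [2, -3],
 [-1, -1]].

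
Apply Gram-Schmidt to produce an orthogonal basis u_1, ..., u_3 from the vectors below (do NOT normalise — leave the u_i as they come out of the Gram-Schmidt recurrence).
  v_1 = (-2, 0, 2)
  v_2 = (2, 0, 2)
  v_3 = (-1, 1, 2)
Orthogonal basis:
  u_1 = (-2, 0, 2)
  u_2 = (2, 0, 2)
  u_3 = (0, 1, 0)

Apply the Gram-Schmidt recurrence
  u_1 = v_1
  u_i = v_i − Σ_{j<i} ((v_i · u_j) / (u_j · u_j)) · u_j.

Step by step this gives:
  u_1 = (-2, 0, 2)
  u_2 = (2, 0, 2)
  u_3 = (0, 1, 0)

Orthogonality check:
  u_2 · u_1 = 0 (should be 0)
  u_3 · u_1 = 0 (should be 0)
  u_3 · u_2 = 0 (should be 0)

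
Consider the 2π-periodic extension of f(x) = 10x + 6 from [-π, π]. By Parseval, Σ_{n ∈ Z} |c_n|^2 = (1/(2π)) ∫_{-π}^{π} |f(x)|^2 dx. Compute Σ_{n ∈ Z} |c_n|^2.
Σ |c_n|^2 = 100π^2/3 + 36

Expand and integrate term by term over [-π, π]:
  ∫ (10x)^2 dx = 100·(2π^3/3); ∫ 2·10·(6)·x dx = 0 (odd integrand); ∫ 6^2 dx = 36·2π.
So (1/(2π)) ∫_{-π}^{π} (10x + 6)^2 dx = 100π^2/3 + 36 = 100π^2/3 + 36.
Parseval ⇒ Σ |c_n|^2 = 100π^2/3 + 36.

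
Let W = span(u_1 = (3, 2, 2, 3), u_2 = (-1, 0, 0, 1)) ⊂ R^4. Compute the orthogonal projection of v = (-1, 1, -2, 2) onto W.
proj_W(v) = (-18/13, 1/13, 1/13, 21/13)

Set up U = [u_1 | ... | u_2] ∈ R^(4×2). The projector onto W = col(U) is P = U (U^T U)^(-1) U^T.
Compute U^T U =
  [26, 0]
  [0, 2],
and U^T v = (1, 3).
Solve U^T U · c = U^T v for the coefficients: c = (1/26, 3/2). The projection is proj_W(v) = U c.
Check: (v - proj_W(v)) · u_1 = 0  (should be 0).
Check: (v - proj_W(v)) · u_2 = 0  (should be 0).
Result: proj_W(v) = (-18/13, 1/13, 1/13, 21/13).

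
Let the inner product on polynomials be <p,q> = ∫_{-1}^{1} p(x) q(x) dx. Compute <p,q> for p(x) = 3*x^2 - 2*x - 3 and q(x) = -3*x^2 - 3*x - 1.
<p,q> = 52/5

Expand the product: p(x)·q(x) = -9*x^4 - 3*x^3 + 12*x^2 + 11*x + 3.
∫_{-1}^{1} of each monomial x^k gives [2/(k+1) if k even, 0 if k odd]. Integrating term-by-term (or equivalently evaluating the antiderivative F(x) = -9*x^5/5 - 3*x^4/4 + 4*x^3 + 11*x^2/2 + 3*x at the endpoints):
  F(1) − F(−1) = 199/20 − (-9/20) = 52/5.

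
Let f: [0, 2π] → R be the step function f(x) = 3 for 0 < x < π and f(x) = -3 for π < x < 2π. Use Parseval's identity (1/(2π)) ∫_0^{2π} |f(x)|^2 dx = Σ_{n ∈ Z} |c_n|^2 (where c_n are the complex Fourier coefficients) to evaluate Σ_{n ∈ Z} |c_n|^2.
Σ |c_n|^2 = 9

Parseval equates the L^2 energy of f (normalised by 1/(2π)) with the ℓ^2 sum of its Fourier coefficients: (1/(2π)) ∫_0^{2π} |f|^2 = Σ |c_n|^2.
Compute the left side: (1/(2π)) [∫_0^π 3^2 dx + ∫_π^{2π} (-3)^2 dx] = (1/(2π)) · (9π + 9π) = (9 + 9)/2 = 9.
So Σ_{n ∈ Z} |c_n|^2 = 9.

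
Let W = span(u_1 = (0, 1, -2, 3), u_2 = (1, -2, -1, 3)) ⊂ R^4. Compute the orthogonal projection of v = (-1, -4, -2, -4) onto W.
proj_W(v) = (22/43, -95/43, 80/43, -87/43)

Set up U = [u_1 | ... | u_2] ∈ R^(4×2). The projector onto W = col(U) is P = U (U^T U)^(-1) U^T.
Compute U^T U =
  [14, 9]
  [9, 15],
and U^T v = (-12, -3).
Solve U^T U · c = U^T v for the coefficients: c = (-51/43, 22/43). The projection is proj_W(v) = U c.
Check: (v - proj_W(v)) · u_1 = 0  (should be 0).
Check: (v - proj_W(v)) · u_2 = 0  (should be 0).
Result: proj_W(v) = (22/43, -95/43, 80/43, -87/43).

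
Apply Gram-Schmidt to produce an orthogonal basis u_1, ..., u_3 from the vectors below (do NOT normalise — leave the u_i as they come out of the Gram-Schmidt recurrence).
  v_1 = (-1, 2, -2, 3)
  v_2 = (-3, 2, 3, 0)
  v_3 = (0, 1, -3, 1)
Orthogonal basis:
  u_1 = (-1, 2, -2, 3)
  u_2 = (-53/18, 17/9, 28/9, -1/6)
  u_3 = (-162/395, 171/395, -276/395, -352/395)

Apply the Gram-Schmidt recurrence
  u_1 = v_1
  u_i = v_i − Σ_{j<i} ((v_i · u_j) / (u_j · u_j)) · u_j.

Step by step this gives:
  u_1 = (-1, 2, -2, 3)
  u_2 = (-53/18, 17/9, 28/9, -1/6)
  u_3 = (-162/395, 171/395, -276/395, -352/395)

Orthogonality check:
  u_2 · u_1 = 0 (should be 0)
  u_3 · u_1 = 0 (should be 0)
  u_3 · u_2 = 0 (should be 0)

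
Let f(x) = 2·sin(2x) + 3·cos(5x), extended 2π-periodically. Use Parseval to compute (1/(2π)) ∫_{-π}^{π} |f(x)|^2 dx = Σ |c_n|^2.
Σ |c_n|^2 = 13/2

Expand |f|^2 and use orthogonality of {sin(nx), cos(mx)} on [-π, π]:
  ∫_{-π}^{π} sin(nx)^2 dx = π, ∫ cos(mx)^2 dx = π, and cross terms integrate to 0.
So ∫_{-π}^{π} f(x)^2 dx = 2^2 · π + 3^2 · π = (4 + 9)π.
Divide by 2π: (4 + 9)/2 = 13/2.
By Parseval, this equals Σ |c_n|^2.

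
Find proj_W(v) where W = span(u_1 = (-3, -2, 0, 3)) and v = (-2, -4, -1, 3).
proj_W(v) = (-69/22, -23/11, 0, 69/22)

Set up U = [u_1 | ... | u_1] ∈ R^(4×1). The projector onto W = col(U) is P = U (U^T U)^(-1) U^T.
Compute U^T U =
  [22],
and U^T v = (23).
Solve U^T U · c = U^T v for the coefficients: c = (23/22). The projection is proj_W(v) = U c.
Check: (v - proj_W(v)) · u_1 = 0  (should be 0).
Result: proj_W(v) = (-69/22, -23/11, 0, 69/22).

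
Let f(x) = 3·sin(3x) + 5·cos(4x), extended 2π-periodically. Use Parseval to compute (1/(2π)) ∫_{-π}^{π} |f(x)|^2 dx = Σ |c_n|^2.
Σ |c_n|^2 = 17

Expand |f|^2 and use orthogonality of {sin(nx), cos(mx)} on [-π, π]:
  ∫_{-π}^{π} sin(nx)^2 dx = π, ∫ cos(mx)^2 dx = π, and cross terms integrate to 0.
So ∫_{-π}^{π} f(x)^2 dx = 3^2 · π + 5^2 · π = (9 + 25)π.
Divide by 2π: (9 + 25)/2 = 17.
By Parseval, this equals Σ |c_n|^2.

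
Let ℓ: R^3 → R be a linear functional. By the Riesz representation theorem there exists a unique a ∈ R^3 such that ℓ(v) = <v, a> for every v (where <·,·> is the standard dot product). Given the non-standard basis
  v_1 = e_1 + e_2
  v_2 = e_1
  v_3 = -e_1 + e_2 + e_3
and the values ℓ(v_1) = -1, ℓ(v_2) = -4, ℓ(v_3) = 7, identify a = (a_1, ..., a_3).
a = (-4, 3, 0)

Write a = (a_1, ..., a_3) in the standard basis. For each basis vector v_i, ℓ(v_i) = <v_i, a> is a linear equation in the a_j's. Collect the n equations into a matrix system V a = ℓ, where row i of V is v_i (expressed in the standard basis). Since V is invertible (lower-triangular with 1s on the diagonal, up to permutation), solve by back-substitution:
  V =
[[1, 1, 0],
 [1, 0, 0],
 [-1, 1, 1]]
  V a = (-1, -4, 7)
Solving gives a = (-4, 3, 0).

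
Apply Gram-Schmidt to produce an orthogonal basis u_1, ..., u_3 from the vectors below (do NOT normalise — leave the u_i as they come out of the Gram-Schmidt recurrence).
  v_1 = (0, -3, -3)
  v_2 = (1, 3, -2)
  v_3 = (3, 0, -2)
Orthogonal basis:
  u_1 = (0, -3, -3)
  u_2 = (1, 5/2, -5/2)
  u_3 = (65/27, -13/27, 13/27)

Apply the Gram-Schmidt recurrence
  u_1 = v_1
  u_i = v_i − Σ_{j<i} ((v_i · u_j) / (u_j · u_j)) · u_j.

Step by step this gives:
  u_1 = (0, -3, -3)
  u_2 = (1, 5/2, -5/2)
  u_3 = (65/27, -13/27, 13/27)

Orthogonality check:
  u_2 · u_1 = 0 (should be 0)
  u_3 · u_1 = 0 (should be 0)
  u_3 · u_2 = 0 (should be 0)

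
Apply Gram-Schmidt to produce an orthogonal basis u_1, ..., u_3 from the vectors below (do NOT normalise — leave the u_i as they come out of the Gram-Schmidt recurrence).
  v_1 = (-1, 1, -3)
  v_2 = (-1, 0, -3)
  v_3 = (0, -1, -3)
Orthogonal basis:
  u_1 = (-1, 1, -3)
  u_2 = (-1/11, -10/11, -3/11)
  u_3 = (9/10, 0, -3/10)

Apply the Gram-Schmidt recurrence
  u_1 = v_1
  u_i = v_i − Σ_{j<i} ((v_i · u_j) / (u_j · u_j)) · u_j.

Step by step this gives:
  u_1 = (-1, 1, -3)
  u_2 = (-1/11, -10/11, -3/11)
  u_3 = (9/10, 0, -3/10)

Orthogonality check:
  u_2 · u_1 = 0 (should be 0)
  u_3 · u_1 = 0 (should be 0)
  u_3 · u_2 = 0 (should be 0)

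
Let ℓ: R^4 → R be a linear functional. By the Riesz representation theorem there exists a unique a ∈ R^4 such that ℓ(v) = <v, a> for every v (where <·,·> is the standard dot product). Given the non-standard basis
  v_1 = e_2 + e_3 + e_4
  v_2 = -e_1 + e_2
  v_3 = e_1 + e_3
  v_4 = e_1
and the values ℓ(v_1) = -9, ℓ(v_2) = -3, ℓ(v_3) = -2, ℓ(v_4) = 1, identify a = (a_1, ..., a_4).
a = (1, -2, -3, -4)

Write a = (a_1, ..., a_4) in the standard basis. For each basis vector v_i, ℓ(v_i) = <v_i, a> is a linear equation in the a_j's. Collect the n equations into a matrix system V a = ℓ, where row i of V is v_i (expressed in the standard basis). Since V is invertible (lower-triangular with 1s on the diagonal, up to permutation), solve by back-substitution:
  V =
[[0, 1, 1, 1],
 [-1, 1, 0, 0],
 [1, 0, 1, 0],
 [1, 0, 0, 0]]
  V a = (-9, -3, -2, 1)
Solving gives a = (1, -2, -3, -4).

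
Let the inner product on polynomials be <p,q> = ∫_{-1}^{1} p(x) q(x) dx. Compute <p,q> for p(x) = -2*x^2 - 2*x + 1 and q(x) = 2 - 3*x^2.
<p,q> = 26/15

Expand the product: p(x)·q(x) = 6*x^4 + 6*x^3 - 7*x^2 - 4*x + 2.
∫_{-1}^{1} of each monomial x^k gives [2/(k+1) if k even, 0 if k odd]. Integrating term-by-term (or equivalently evaluating the antiderivative F(x) = 6*x^5/5 + 3*x^4/2 - 7*x^3/3 - 2*x^2 + 2*x at the endpoints):
  F(1) − F(−1) = 11/30 − (-41/30) = 26/15.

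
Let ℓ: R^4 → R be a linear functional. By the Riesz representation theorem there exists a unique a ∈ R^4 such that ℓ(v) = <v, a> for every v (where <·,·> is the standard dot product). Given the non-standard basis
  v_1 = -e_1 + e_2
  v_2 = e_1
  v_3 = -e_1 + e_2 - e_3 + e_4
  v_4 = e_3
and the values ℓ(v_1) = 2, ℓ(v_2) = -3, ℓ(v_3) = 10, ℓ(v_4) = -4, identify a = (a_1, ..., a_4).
a = (-3, -1, -4, 4)

Write a = (a_1, ..., a_4) in the standard basis. For each basis vector v_i, ℓ(v_i) = <v_i, a> is a linear equation in the a_j's. Collect the n equations into a matrix system V a = ℓ, where row i of V is v_i (expressed in the standard basis). Since V is invertible (lower-triangular with 1s on the diagonal, up to permutation), solve by back-substitution:
  V =
[[-1, 1, 0, 0],
 [1, 0, 0, 0],
 [-1, 1, -1, 1],
 [0, 0, 1, 0]]
  V a = (2, -3, 10, -4)
Solving gives a = (-3, -1, -4, 4).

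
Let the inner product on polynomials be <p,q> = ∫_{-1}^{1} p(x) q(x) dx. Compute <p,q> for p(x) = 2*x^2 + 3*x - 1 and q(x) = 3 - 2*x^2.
<p,q> = -34/15

Expand the product: p(x)·q(x) = -4*x^4 - 6*x^3 + 8*x^2 + 9*x - 3.
∫_{-1}^{1} of each monomial x^k gives [2/(k+1) if k even, 0 if k odd]. Integrating term-by-term (or equivalently evaluating the antiderivative F(x) = -4*x^5/5 - 3*x^4/2 + 8*x^3/3 + 9*x^2/2 - 3*x at the endpoints):
  F(1) − F(−1) = 28/15 − (62/15) = -34/15.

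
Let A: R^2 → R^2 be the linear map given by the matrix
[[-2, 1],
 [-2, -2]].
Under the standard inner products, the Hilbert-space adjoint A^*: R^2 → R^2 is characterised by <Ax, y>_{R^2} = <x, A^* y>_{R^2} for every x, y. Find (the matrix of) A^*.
A^* = A^T =
[[-2, -2],
 [1, -2]]

For real matrices with standard dot products, the defining identity <Ax, y> = <x, A^* y> gives (Ax)^T y = x^T (A^*) y, i.e. x^T A^T y = x^T (A^*) y. Since this holds for all x, y, we must have A^* = A^T. Therefore
A^* =
[[-2, -2],
 [1, -2]].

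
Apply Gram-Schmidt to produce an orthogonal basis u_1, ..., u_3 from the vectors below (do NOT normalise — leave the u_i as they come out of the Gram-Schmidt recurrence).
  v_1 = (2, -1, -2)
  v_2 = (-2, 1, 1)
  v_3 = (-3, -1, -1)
Orthogonal basis:
  u_1 = (2, -1, -2)
  u_2 = (-4/9, 2/9, -5/9)
  u_3 = (-1, -2, 0)

Apply the Gram-Schmidt recurrence
  u_1 = v_1
  u_i = v_i − Σ_{j<i} ((v_i · u_j) / (u_j · u_j)) · u_j.

Step by step this gives:
  u_1 = (2, -1, -2)
  u_2 = (-4/9, 2/9, -5/9)
  u_3 = (-1, -2, 0)

Orthogonality check:
  u_2 · u_1 = 0 (should be 0)
  u_3 · u_1 = 0 (should be 0)
  u_3 · u_2 = 0 (should be 0)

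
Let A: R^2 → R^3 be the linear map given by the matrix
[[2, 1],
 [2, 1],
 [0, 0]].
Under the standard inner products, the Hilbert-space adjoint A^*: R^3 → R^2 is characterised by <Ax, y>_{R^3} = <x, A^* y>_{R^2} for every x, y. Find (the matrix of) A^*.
A^* = A^T =
[[2, 2, 0],
 [1, 1, 0]]

For real matrices with standard dot products, the defining identity <Ax, y> = <x, A^* y> gives (Ax)^T y = x^T (A^*) y, i.e. x^T A^T y = x^T (A^*) y. Since this holds for all x, y, we must have A^* = A^T. Therefore
A^* =
[[2, 2, 0],
 [1, 1, 0]].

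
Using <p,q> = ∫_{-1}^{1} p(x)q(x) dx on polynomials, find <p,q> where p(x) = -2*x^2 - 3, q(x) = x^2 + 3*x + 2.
<p,q> = -262/15

Expand the product: p(x)·q(x) = -2*x^4 - 6*x^3 - 7*x^2 - 9*x - 6.
∫_{-1}^{1} of each monomial x^k gives [2/(k+1) if k even, 0 if k odd]. Integrating term-by-term (or equivalently evaluating the antiderivative F(x) = -2*x^5/5 - 3*x^4/2 - 7*x^3/3 - 9*x^2/2 - 6*x at the endpoints):
  F(1) − F(−1) = -221/15 − (41/15) = -262/15.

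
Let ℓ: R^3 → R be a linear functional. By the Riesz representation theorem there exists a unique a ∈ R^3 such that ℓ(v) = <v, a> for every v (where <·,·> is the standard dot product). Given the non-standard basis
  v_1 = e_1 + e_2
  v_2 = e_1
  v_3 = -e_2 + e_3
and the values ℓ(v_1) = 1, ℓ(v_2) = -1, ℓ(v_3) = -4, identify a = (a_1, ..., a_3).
a = (-1, 2, -2)

Write a = (a_1, ..., a_3) in the standard basis. For each basis vector v_i, ℓ(v_i) = <v_i, a> is a linear equation in the a_j's. Collect the n equations into a matrix system V a = ℓ, where row i of V is v_i (expressed in the standard basis). Since V is invertible (lower-triangular with 1s on the diagonal, up to permutation), solve by back-substitution:
  V =
[[1, 1, 0],
 [1, 0, 0],
 [0, -1, 1]]
  V a = (1, -1, -4)
Solving gives a = (-1, 2, -2).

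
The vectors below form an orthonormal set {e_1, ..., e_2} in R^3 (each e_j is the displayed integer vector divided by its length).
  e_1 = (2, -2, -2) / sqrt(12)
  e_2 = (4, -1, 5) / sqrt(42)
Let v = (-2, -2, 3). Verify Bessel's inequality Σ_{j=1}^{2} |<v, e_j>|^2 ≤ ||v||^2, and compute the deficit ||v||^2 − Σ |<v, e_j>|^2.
Σ |<v, e_j>|^2 = 69/14; ||v||^2 = 17; deficit = 169/14

Write each e_j = u_j / sqrt(<u_j, u_j>) where u_j is the displayed integer vector. Then <v, e_j> = <v, u_j> / sqrt(<u_j, u_j>), so |<v, e_j>|^2 = <v, u_j>^2 / <u_j, u_j>.
Coefficients: <v, e_1> = -6/sqrt(12), <v, e_2> = 9/sqrt(42).
Square and sum: Σ |<v, e_j>|^2 = 69/14.
Compute ||v||^2 = v·v = 17.
Deficit = 17 − 69/14 = 169/14 ≥ 0, confirming Bessel's inequality. (The deficit equals ||v − Σ <v,e_j> e_j||^2, the squared distance from v to span{e_j}.)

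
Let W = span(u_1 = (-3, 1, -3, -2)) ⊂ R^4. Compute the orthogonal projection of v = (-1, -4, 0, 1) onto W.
proj_W(v) = (9/23, -3/23, 9/23, 6/23)

Set up U = [u_1 | ... | u_1] ∈ R^(4×1). The projector onto W = col(U) is P = U (U^T U)^(-1) U^T.
Compute U^T U =
  [23],
and U^T v = (-3).
Solve U^T U · c = U^T v for the coefficients: c = (-3/23). The projection is proj_W(v) = U c.
Check: (v - proj_W(v)) · u_1 = 0  (should be 0).
Result: proj_W(v) = (9/23, -3/23, 9/23, 6/23).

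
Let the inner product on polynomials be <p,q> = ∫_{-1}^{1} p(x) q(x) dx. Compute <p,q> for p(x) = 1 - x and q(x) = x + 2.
<p,q> = 10/3

Expand the product: p(x)·q(x) = -x^2 - x + 2.
∫_{-1}^{1} of each monomial x^k gives [2/(k+1) if k even, 0 if k odd]. Integrating term-by-term (or equivalently evaluating the antiderivative F(x) = -x^3/3 - x^2/2 + 2*x at the endpoints):
  F(1) − F(−1) = 7/6 − (-13/6) = 10/3.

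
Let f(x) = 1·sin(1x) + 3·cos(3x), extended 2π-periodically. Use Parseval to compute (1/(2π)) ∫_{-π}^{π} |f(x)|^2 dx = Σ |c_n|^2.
Σ |c_n|^2 = 5

Expand |f|^2 and use orthogonality of {sin(nx), cos(mx)} on [-π, π]:
  ∫_{-π}^{π} sin(nx)^2 dx = π, ∫ cos(mx)^2 dx = π, and cross terms integrate to 0.
So ∫_{-π}^{π} f(x)^2 dx = 1^2 · π + 3^2 · π = (1 + 9)π.
Divide by 2π: (1 + 9)/2 = 5.
By Parseval, this equals Σ |c_n|^2.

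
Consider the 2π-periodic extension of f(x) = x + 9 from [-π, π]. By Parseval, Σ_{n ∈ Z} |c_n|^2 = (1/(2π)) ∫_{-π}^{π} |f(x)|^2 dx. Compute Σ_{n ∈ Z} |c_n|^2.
Σ |c_n|^2 = π^2/3 + 81

Expand and integrate term by term over [-π, π]:
  ∫ (x)^2 dx = 1·(2π^3/3); ∫ 2·1·(9)·x dx = 0 (odd integrand); ∫ 9^2 dx = 81·2π.
So (1/(2π)) ∫_{-π}^{π} (x + 9)^2 dx = 1π^2/3 + 81 = π^2/3 + 81.
Parseval ⇒ Σ |c_n|^2 = π^2/3 + 81.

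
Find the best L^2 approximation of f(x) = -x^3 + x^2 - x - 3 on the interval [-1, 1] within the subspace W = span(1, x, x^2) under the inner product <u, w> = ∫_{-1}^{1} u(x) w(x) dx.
g(x) = x^2 - 8*x/5 - 3

The best approximation g ∈ W is the orthogonal projection of f onto W. Writing g = a_0 + a_1 x + a_2 x^2, the coefficients solve the normal equations G · a = b where
  G_{ij} = <φ_i, φ_j> and b_i = <f, φ_i>, with φ_0 = 1, φ_1 = x, φ_2 = x^2.
G =
  [2, 0, 2/3]
  [0, 2/3, 0]
  [2/3, 0, 2/5],
b = (-16/3, -16/15, -8/5).
Solving gives a_0 = -3, a_1 = -8/5, a_2 = 1, so
  g(x) = x^2 - 8*x/5 - 3.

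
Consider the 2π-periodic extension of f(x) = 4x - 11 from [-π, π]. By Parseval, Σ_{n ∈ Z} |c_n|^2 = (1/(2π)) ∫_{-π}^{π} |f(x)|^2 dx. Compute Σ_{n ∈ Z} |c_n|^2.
Σ |c_n|^2 = 16π^2/3 + 121

Expand and integrate term by term over [-π, π]:
  ∫ (4x)^2 dx = 16·(2π^3/3); ∫ 2·4·(-11)·x dx = 0 (odd integrand); ∫ (-11)^2 dx = 121·2π.
So (1/(2π)) ∫_{-π}^{π} (4x - 11)^2 dx = 16π^2/3 + 121 = 16π^2/3 + 121.
Parseval ⇒ Σ |c_n|^2 = 16π^2/3 + 121.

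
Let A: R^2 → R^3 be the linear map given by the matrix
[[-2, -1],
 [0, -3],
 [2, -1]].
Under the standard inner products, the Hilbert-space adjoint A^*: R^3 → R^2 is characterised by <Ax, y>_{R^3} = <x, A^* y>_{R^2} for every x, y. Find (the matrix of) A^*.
A^* = A^T =
[[-2, 0, 2],
 [-1, -3, -1]]

For real matrices with standard dot products, the defining identity <Ax, y> = <x, A^* y> gives (Ax)^T y = x^T (A^*) y, i.e. x^T A^T y = x^T (A^*) y. Since this holds for all x, y, we must have A^* = A^T. Therefore
A^* =
[[-2, 0, 2],
 [-1, -3, -1]].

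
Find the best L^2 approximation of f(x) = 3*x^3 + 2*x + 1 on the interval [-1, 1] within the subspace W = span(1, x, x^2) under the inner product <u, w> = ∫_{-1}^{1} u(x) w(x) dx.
g(x) = 19*x/5 + 1

The best approximation g ∈ W is the orthogonal projection of f onto W. Writing g = a_0 + a_1 x + a_2 x^2, the coefficients solve the normal equations G · a = b where
  G_{ij} = <φ_i, φ_j> and b_i = <f, φ_i>, with φ_0 = 1, φ_1 = x, φ_2 = x^2.
G =
  [2, 0, 2/3]
  [0, 2/3, 0]
  [2/3, 0, 2/5],
b = (2, 38/15, 2/3).
Solving gives a_0 = 1, a_1 = 19/5, a_2 = 0, so
  g(x) = 19*x/5 + 1.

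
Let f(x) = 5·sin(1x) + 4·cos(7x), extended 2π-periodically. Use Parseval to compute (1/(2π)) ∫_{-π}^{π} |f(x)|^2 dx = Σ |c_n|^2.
Σ |c_n|^2 = 41/2

Expand |f|^2 and use orthogonality of {sin(nx), cos(mx)} on [-π, π]:
  ∫_{-π}^{π} sin(nx)^2 dx = π, ∫ cos(mx)^2 dx = π, and cross terms integrate to 0.
So ∫_{-π}^{π} f(x)^2 dx = 5^2 · π + 4^2 · π = (25 + 16)π.
Divide by 2π: (25 + 16)/2 = 41/2.
By Parseval, this equals Σ |c_n|^2.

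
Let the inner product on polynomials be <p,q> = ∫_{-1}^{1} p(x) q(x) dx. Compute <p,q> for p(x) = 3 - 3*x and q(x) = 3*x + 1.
<p,q> = 0

Expand the product: p(x)·q(x) = -9*x^2 + 6*x + 3.
∫_{-1}^{1} of each monomial x^k gives [2/(k+1) if k even, 0 if k odd]. Integrating term-by-term (or equivalently evaluating the antiderivative F(x) = -3*x^3 + 3*x^2 + 3*x at the endpoints):
  F(1) − F(−1) = 3 − (3) = 0.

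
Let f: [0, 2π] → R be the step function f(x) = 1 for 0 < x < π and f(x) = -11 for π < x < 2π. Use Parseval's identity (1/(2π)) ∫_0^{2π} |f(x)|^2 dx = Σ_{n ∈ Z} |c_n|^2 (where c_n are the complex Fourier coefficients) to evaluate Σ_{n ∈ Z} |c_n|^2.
Σ |c_n|^2 = 61

Parseval equates the L^2 energy of f (normalised by 1/(2π)) with the ℓ^2 sum of its Fourier coefficients: (1/(2π)) ∫_0^{2π} |f|^2 = Σ |c_n|^2.
Compute the left side: (1/(2π)) [∫_0^π 1^2 dx + ∫_π^{2π} (-11)^2 dx] = (1/(2π)) · (1π + 121π) = (1 + 121)/2 = 61.
So Σ_{n ∈ Z} |c_n|^2 = 61.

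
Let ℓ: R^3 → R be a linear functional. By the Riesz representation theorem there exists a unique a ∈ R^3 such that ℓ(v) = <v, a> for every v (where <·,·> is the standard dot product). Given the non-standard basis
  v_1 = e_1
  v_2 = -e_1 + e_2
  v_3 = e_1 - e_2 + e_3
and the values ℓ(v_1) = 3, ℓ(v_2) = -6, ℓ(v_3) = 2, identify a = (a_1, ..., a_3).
a = (3, -3, -4)

Write a = (a_1, ..., a_3) in the standard basis. For each basis vector v_i, ℓ(v_i) = <v_i, a> is a linear equation in the a_j's. Collect the n equations into a matrix system V a = ℓ, where row i of V is v_i (expressed in the standard basis). Since V is invertible (lower-triangular with 1s on the diagonal, up to permutation), solve by back-substitution:
  V =
[[1, 0, 0],
 [-1, 1, 0],
 [1, -1, 1]]
  V a = (3, -6, 2)
Solving gives a = (3, -3, -4).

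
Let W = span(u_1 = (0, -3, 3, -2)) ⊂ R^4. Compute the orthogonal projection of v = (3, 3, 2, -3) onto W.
proj_W(v) = (0, -9/22, 9/22, -3/11)

Set up U = [u_1 | ... | u_1] ∈ R^(4×1). The projector onto W = col(U) is P = U (U^T U)^(-1) U^T.
Compute U^T U =
  [22],
and U^T v = (3).
Solve U^T U · c = U^T v for the coefficients: c = (3/22). The projection is proj_W(v) = U c.
Check: (v - proj_W(v)) · u_1 = 0  (should be 0).
Result: proj_W(v) = (0, -9/22, 9/22, -3/11).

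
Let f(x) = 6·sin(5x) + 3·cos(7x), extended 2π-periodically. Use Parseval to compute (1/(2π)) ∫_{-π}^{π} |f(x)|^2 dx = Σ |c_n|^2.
Σ |c_n|^2 = 45/2

Expand |f|^2 and use orthogonality of {sin(nx), cos(mx)} on [-π, π]:
  ∫_{-π}^{π} sin(nx)^2 dx = π, ∫ cos(mx)^2 dx = π, and cross terms integrate to 0.
So ∫_{-π}^{π} f(x)^2 dx = 6^2 · π + 3^2 · π = (36 + 9)π.
Divide by 2π: (36 + 9)/2 = 45/2.
By Parseval, this equals Σ |c_n|^2.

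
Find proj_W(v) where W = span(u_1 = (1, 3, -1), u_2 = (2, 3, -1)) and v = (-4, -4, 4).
proj_W(v) = (-4, -24/5, 8/5)

Set up U = [u_1 | ... | u_2] ∈ R^(3×2). The projector onto W = col(U) is P = U (U^T U)^(-1) U^T.
Compute U^T U =
  [11, 12]
  [12, 14],
and U^T v = (-20, -24).
Solve U^T U · c = U^T v for the coefficients: c = (4/5, -12/5). The projection is proj_W(v) = U c.
Check: (v - proj_W(v)) · u_1 = 0  (should be 0).
Check: (v - proj_W(v)) · u_2 = 0  (should be 0).
Result: proj_W(v) = (-4, -24/5, 8/5).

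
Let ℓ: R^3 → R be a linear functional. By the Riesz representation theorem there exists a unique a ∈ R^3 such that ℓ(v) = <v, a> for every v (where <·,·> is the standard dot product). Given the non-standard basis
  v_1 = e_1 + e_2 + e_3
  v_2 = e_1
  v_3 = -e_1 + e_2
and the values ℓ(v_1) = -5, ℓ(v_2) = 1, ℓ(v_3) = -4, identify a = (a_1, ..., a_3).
a = (1, -3, -3)

Write a = (a_1, ..., a_3) in the standard basis. For each basis vector v_i, ℓ(v_i) = <v_i, a> is a linear equation in the a_j's. Collect the n equations into a matrix system V a = ℓ, where row i of V is v_i (expressed in the standard basis). Since V is invertible (lower-triangular with 1s on the diagonal, up to permutation), solve by back-substitution:
  V =
[[1, 1, 1],
 [1, 0, 0],
 [-1, 1, 0]]
  V a = (-5, 1, -4)
Solving gives a = (1, -3, -3).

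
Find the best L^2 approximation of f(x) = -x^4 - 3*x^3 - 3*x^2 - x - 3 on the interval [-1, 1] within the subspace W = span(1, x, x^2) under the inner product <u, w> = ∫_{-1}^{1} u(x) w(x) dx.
g(x) = -27*x^2/7 - 14*x/5 - 102/35

The best approximation g ∈ W is the orthogonal projection of f onto W. Writing g = a_0 + a_1 x + a_2 x^2, the coefficients solve the normal equations G · a = b where
  G_{ij} = <φ_i, φ_j> and b_i = <f, φ_i>, with φ_0 = 1, φ_1 = x, φ_2 = x^2.
G =
  [2, 0, 2/3]
  [0, 2/3, 0]
  [2/3, 0, 2/5],
b = (-42/5, -28/15, -122/35).
Solving gives a_0 = -102/35, a_1 = -14/5, a_2 = -27/7, so
  g(x) = -27*x^2/7 - 14*x/5 - 102/35.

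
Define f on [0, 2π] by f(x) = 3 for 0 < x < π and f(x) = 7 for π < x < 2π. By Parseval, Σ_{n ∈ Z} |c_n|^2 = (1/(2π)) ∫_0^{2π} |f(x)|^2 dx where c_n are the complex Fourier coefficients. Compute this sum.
Σ |c_n|^2 = 29

Parseval equates the L^2 energy of f (normalised by 1/(2π)) with the ℓ^2 sum of its Fourier coefficients: (1/(2π)) ∫_0^{2π} |f|^2 = Σ |c_n|^2.
Compute the left side: (1/(2π)) [∫_0^π 3^2 dx + ∫_π^{2π} 7^2 dx] = (1/(2π)) · (9π + 49π) = (9 + 49)/2 = 29.
So Σ_{n ∈ Z} |c_n|^2 = 29.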